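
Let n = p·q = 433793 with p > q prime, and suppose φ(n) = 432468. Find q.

φ(n) = (p−1)(q−1) = n − (p+q) + 1, so p + q = 433793 − 432468 + 1 = 1326.
p and q are the roots of t² − 1326t + 433793 = 0.
Discriminant: 1326² − 4·433793 = 1758276 − 1735172 = 23104; √23104 = 152.
q = (1326 − 152)/2 = 587, p = (1326 + 152)/2 = 739.
Check: 587 · 739 = 433793.

587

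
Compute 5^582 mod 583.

322

5^1 ≡ 5 (mod 583)
5^2 ≡ 5^2 = 25 ≡ 25 (mod 583)
5^4 ≡ 25^2 = 625 ≡ 42 (mod 583)
5^8 ≡ 42^2 = 1764 ≡ 15 (mod 583)
5^16 ≡ 15^2 = 225 ≡ 225 (mod 583)
5^32 ≡ 225^2 = 50625 ≡ 487 (mod 583)
5^64 ≡ 487^2 = 237169 ≡ 471 (mod 583)
5^128 ≡ 471^2 = 221841 ≡ 301 (mod 583)
5^256 ≡ 301^2 = 90601 ≡ 236 (mod 583)
5^512 ≡ 236^2 = 55696 ≡ 311 (mod 583)
582 = 512 + 64 + 4 + 2 in binary powers of 2.
So 5^582 ≡ 311 · 471 · 42 · 25 ≡ 322 (mod 583).
Since 322 ≠ 1, base 5 is a Fermat witness: 583 is composite.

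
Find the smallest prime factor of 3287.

3287 is odd.
Digit sum 20, not divisible by 3.
Ends in 7: not divisible by 5.
7: 3287 = 7·469 + 4
11: 3287 = 11·298 + 9
13: 3287 = 13·252 + 11
17: 3287 = 17·193 + 6
19: 3287 = 19·173

19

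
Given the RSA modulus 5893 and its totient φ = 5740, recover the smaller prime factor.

71

φ(n) = (p−1)(q−1) = n − (p+q) + 1, so p + q = 5893 − 5740 + 1 = 154.
p and q are the roots of t² − 154t + 5893 = 0.
Discriminant: 154² − 4·5893 = 23716 − 23572 = 144; √144 = 12.
q = (154 − 12)/2 = 71, p = (154 + 12)/2 = 83.
Check: 71 · 83 = 5893.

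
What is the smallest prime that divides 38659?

38659 is odd.
Digit sum 31, not divisible by 3.
Ends in 9: not divisible by 5.
7: 38659 = 7·5522 + 5
11: 38659 = 11·3514 + 5
13: 38659 = 13·2973 + 10
17: 38659 = 17·2274 + 1
19: 38659 = 19·2034 + 13
23: 38659 = 23·1680 + 19
29: 38659 = 29·1333 + 2
31: 38659 = 31·1247 + 2
37: 38659 = 37·1044 + 31
41: 38659 = 41·942 + 37
43: 38659 = 43·899 + 2
47: 38659 = 47·822 + 25
53: 38659 = 53·729 + 22
59: 38659 = 59·655 + 14
61: 38659 = 61·633 + 46
67: 38659 = 67·577

67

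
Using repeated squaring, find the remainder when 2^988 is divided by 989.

213

2^1 ≡ 2 (mod 989)
2^2 ≡ 2^2 = 4 ≡ 4 (mod 989)
2^4 ≡ 4^2 = 16 ≡ 16 (mod 989)
2^8 ≡ 16^2 = 256 ≡ 256 (mod 989)
2^16 ≡ 256^2 = 65536 ≡ 262 (mod 989)
2^32 ≡ 262^2 = 68644 ≡ 403 (mod 989)
2^64 ≡ 403^2 = 162409 ≡ 213 (mod 989)
2^128 ≡ 213^2 = 45369 ≡ 864 (mod 989)
2^256 ≡ 864^2 = 746496 ≡ 790 (mod 989)
2^512 ≡ 790^2 = 624100 ≡ 41 (mod 989)
988 = 512 + 256 + 128 + 64 + 16 + 8 + 4 in binary powers of 2.
So 2^988 ≡ 41 · 790 · 864 · 213 · 262 · 256 · 16 ≡ 213 (mod 989).
Since 213 ≠ 1, base 2 is a Fermat witness: 989 is composite.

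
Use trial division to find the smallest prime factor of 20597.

20597 is odd.
Digit sum 23, not divisible by 3.
Ends in 7: not divisible by 5.
7: 20597 = 7·2942 + 3
11: 20597 = 11·1872 + 5
13: 20597 = 13·1584 + 5
17: 20597 = 17·1211 + 10
19: 20597 = 19·1084 + 1
23: 20597 = 23·895 + 12
29: 20597 = 29·710 + 7
31: 20597 = 31·664 + 13
37: 20597 = 37·556 + 25
41: 20597 = 41·502 + 15
43: 20597 = 43·479

43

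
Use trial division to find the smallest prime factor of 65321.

83

65321 is odd.
Digit sum 17, not divisible by 3.
Ends in 1: not divisible by 5.
7: 65321 = 7·9331 + 4
11: 65321 = 11·5938 + 3
13: 65321 = 13·5024 + 9
17: 65321 = 17·3842 + 7
19: 65321 = 19·3437 + 18
23: 65321 = 23·2840 + 1
29: 65321 = 29·2252 + 13
31: 65321 = 31·2107 + 4
37: 65321 = 37·1765 + 16
41: 65321 = 41·1593 + 8
43: 65321 = 43·1519 + 4
47: 65321 = 47·1389 + 38
53: 65321 = 53·1232 + 25
59: 65321 = 59·1107 + 8
61: 65321 = 61·1070 + 51
67: 65321 = 67·974 + 63
71: 65321 = 71·920 + 1
73: 65321 = 73·894 + 59
79: 65321 = 79·826 + 67
83: 65321 = 83·787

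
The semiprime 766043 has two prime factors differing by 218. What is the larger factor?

Since p = q + 218, we have 766043 = q(q + 218), so q² + 218q − 766043 = 0.
Discriminant: 218² + 4·766043 = 47524 + 3064172 = 3111696; √3111696 = 1764.
q = (−218 + 1764)/2 = 773, and p = q + 218 = 991.
Check: 773 · 991 = 766043.

991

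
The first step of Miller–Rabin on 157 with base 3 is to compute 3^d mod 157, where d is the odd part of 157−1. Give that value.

157 − 1 = 156 = 2^2 · 39, so d = 39.
3^1 ≡ 3 (mod 157)
3^2 ≡ 3^2 = 9 ≡ 9 (mod 157)
3^4 ≡ 9^2 = 81 ≡ 81 (mod 157)
3^8 ≡ 81^2 = 6561 ≡ 124 (mod 157)
3^16 ≡ 124^2 = 15376 ≡ 147 (mod 157)
3^32 ≡ 147^2 = 21609 ≡ 100 (mod 157)
39 = 32 + 4 + 2 + 1 in binary powers of 2.
So 3^39 ≡ 100 · 81 · 9 · 3 ≡ 156 (mod 157).
Since 3^d ≡ 156 (mod 157), base 3 does not prove 157 composite.

156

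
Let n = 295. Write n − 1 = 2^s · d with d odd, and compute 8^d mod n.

295 − 1 = 294 = 2^1 · 147, so d = 147.
8^1 ≡ 8 (mod 295)
8^2 ≡ 8^2 = 64 ≡ 64 (mod 295)
8^4 ≡ 64^2 = 4096 ≡ 261 (mod 295)
8^8 ≡ 261^2 = 68121 ≡ 271 (mod 295)
8^16 ≡ 271^2 = 73441 ≡ 281 (mod 295)
8^32 ≡ 281^2 = 78961 ≡ 196 (mod 295)
8^64 ≡ 196^2 = 38416 ≡ 66 (mod 295)
8^128 ≡ 66^2 = 4356 ≡ 226 (mod 295)
147 = 128 + 16 + 2 + 1 in binary powers of 2.
So 8^147 ≡ 226 · 281 · 64 · 8 ≡ 172 (mod 295).
Squaring chain: 172; never reaches −1, so base 8 is a Miller–Rabin witness that 295 is composite.

172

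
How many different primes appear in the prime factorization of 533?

533 = 13 · 41
533 = 13 · 41, which has 2 distinct prime factors.

2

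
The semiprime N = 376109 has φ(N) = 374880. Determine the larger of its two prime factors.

φ(n) = (p−1)(q−1) = n − (p+q) + 1, so p + q = 376109 − 374880 + 1 = 1230.
p and q are the roots of t² − 1230t + 376109 = 0.
Discriminant: 1230² − 4·376109 = 1512900 − 1504436 = 8464; √8464 = 92.
q = (1230 − 92)/2 = 569, p = (1230 + 92)/2 = 661.
Check: 569 · 661 = 376109.

661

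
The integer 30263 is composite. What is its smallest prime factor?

53

30263 is odd.
Digit sum 14, not divisible by 3.
Ends in 3: not divisible by 5.
7: 30263 = 7·4323 + 2
11: 30263 = 11·2751 + 2
13: 30263 = 13·2327 + 12
17: 30263 = 17·1780 + 3
19: 30263 = 19·1592 + 15
23: 30263 = 23·1315 + 18
29: 30263 = 29·1043 + 16
31: 30263 = 31·976 + 7
37: 30263 = 37·817 + 34
41: 30263 = 41·738 + 5
43: 30263 = 43·703 + 34
47: 30263 = 47·643 + 42
53: 30263 = 53·571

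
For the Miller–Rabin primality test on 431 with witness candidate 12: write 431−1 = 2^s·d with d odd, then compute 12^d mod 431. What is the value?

1

431 − 1 = 430 = 2^1 · 215, so d = 215.
12^1 ≡ 12 (mod 431)
12^2 ≡ 12^2 = 144 ≡ 144 (mod 431)
12^4 ≡ 144^2 = 20736 ≡ 48 (mod 431)
12^8 ≡ 48^2 = 2304 ≡ 149 (mod 431)
12^16 ≡ 149^2 = 22201 ≡ 220 (mod 431)
12^32 ≡ 220^2 = 48400 ≡ 128 (mod 431)
12^64 ≡ 128^2 = 16384 ≡ 6 (mod 431)
12^128 ≡ 6^2 = 36 ≡ 36 (mod 431)
215 = 128 + 64 + 16 + 4 + 2 + 1 in binary powers of 2.
So 12^215 ≡ 36 · 6 · 220 · 48 · 144 · 12 ≡ 1 (mod 431).
Since 12^d ≡ 1 (mod 431), base 12 does not prove 431 composite.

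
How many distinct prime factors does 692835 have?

6

692835 = 3 · 230945
230945 = 5 · 46189
46189 = 11 · 4199
4199 = 13 · 323
323 = 17 · 19
692835 = 3 · 5 · 11 · 13 · 17 · 19, which has 6 distinct prime factors.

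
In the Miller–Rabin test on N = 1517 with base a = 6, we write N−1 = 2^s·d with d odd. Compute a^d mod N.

1517 − 1 = 1516 = 2^2 · 379, so d = 379.
6^1 ≡ 6 (mod 1517)
6^2 ≡ 6^2 = 36 ≡ 36 (mod 1517)
6^4 ≡ 36^2 = 1296 ≡ 1296 (mod 1517)
6^8 ≡ 1296^2 = 1679616 ≡ 297 (mod 1517)
6^16 ≡ 297^2 = 88209 ≡ 223 (mod 1517)
6^32 ≡ 223^2 = 49729 ≡ 1185 (mod 1517)
6^64 ≡ 1185^2 = 1404225 ≡ 1000 (mod 1517)
6^128 ≡ 1000^2 = 1000000 ≡ 297 (mod 1517)
6^256 ≡ 297^2 = 88209 ≡ 223 (mod 1517)
379 = 256 + 64 + 32 + 16 + 8 + 2 + 1 in binary powers of 2.
So 6^379 ≡ 223 · 1000 · 1185 · 223 · 297 · 36 · 6 ≡ 1141 (mod 1517).
Squaring chain: 1141 → 295; never reaches −1, so base 6 is a Miller–Rabin witness that 1517 is composite.

1141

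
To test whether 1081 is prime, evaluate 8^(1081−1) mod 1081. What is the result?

8^1 ≡ 8 (mod 1081)
8^2 ≡ 8^2 = 64 ≡ 64 (mod 1081)
8^4 ≡ 64^2 = 4096 ≡ 853 (mod 1081)
8^8 ≡ 853^2 = 727609 ≡ 96 (mod 1081)
8^16 ≡ 96^2 = 9216 ≡ 568 (mod 1081)
8^32 ≡ 568^2 = 322624 ≡ 486 (mod 1081)
8^64 ≡ 486^2 = 236196 ≡ 538 (mod 1081)
8^128 ≡ 538^2 = 289444 ≡ 817 (mod 1081)
8^256 ≡ 817^2 = 667489 ≡ 512 (mod 1081)
8^512 ≡ 512^2 = 262144 ≡ 542 (mod 1081)
8^1024 ≡ 542^2 = 293764 ≡ 813 (mod 1081)
1080 = 1024 + 32 + 16 + 8 in binary powers of 2.
So 8^1080 ≡ 813 · 486 · 568 · 96 ≡ 570 (mod 1081).
Since 570 ≠ 1, base 8 is a Fermat witness: 1081 is composite.

570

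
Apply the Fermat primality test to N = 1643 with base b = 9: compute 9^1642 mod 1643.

9^1 ≡ 9 (mod 1643)
9^2 ≡ 9^2 = 81 ≡ 81 (mod 1643)
9^4 ≡ 81^2 = 6561 ≡ 1632 (mod 1643)
9^8 ≡ 1632^2 = 2663424 ≡ 121 (mod 1643)
9^16 ≡ 121^2 = 14641 ≡ 1497 (mod 1643)
9^32 ≡ 1497^2 = 2241009 ≡ 1600 (mod 1643)
9^64 ≡ 1600^2 = 2560000 ≡ 206 (mod 1643)
9^128 ≡ 206^2 = 42436 ≡ 1361 (mod 1643)
9^256 ≡ 1361^2 = 1852321 ≡ 660 (mod 1643)
9^512 ≡ 660^2 = 435600 ≡ 205 (mod 1643)
9^1024 ≡ 205^2 = 42025 ≡ 950 (mod 1643)
1642 = 1024 + 512 + 64 + 32 + 8 + 2 in binary powers of 2.
So 9^1642 ≡ 950 · 205 · 206 · 1600 · 121 · 81 ≡ 413 (mod 1643).
Since 413 ≠ 1, base 9 is a Fermat witness: 1643 is composite.

413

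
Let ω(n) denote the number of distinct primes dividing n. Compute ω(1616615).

1616615 = 5 · 323323
323323 = 7 · 46189
46189 = 11 · 4199
4199 = 13 · 323
323 = 17 · 19
1616615 = 5 · 7 · 11 · 13 · 17 · 19, which has 6 distinct prime factors.

6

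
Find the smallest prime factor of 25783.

19

25783 is odd.
Digit sum 25, not divisible by 3.
Ends in 3: not divisible by 5.
7: 25783 = 7·3683 + 2
11: 25783 = 11·2343 + 10
13: 25783 = 13·1983 + 4
17: 25783 = 17·1516 + 11
19: 25783 = 19·1357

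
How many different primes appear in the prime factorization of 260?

260 = 2^2 · 65
65 = 5 · 13
260 = 2^2 · 5 · 13, which has 3 distinct prime factors.

3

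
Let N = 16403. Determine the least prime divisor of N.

47

16403 is odd.
Digit sum 14, not divisible by 3.
Ends in 3: not divisible by 5.
7: 16403 = 7·2343 + 2
11: 16403 = 11·1491 + 2
13: 16403 = 13·1261 + 10
17: 16403 = 17·964 + 15
19: 16403 = 19·863 + 6
23: 16403 = 23·713 + 4
29: 16403 = 29·565 + 18
31: 16403 = 31·529 + 4
37: 16403 = 37·443 + 12
41: 16403 = 41·400 + 3
43: 16403 = 43·381 + 20
47: 16403 = 47·349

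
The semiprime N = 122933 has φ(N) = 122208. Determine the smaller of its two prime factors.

φ(n) = (p−1)(q−1) = n − (p+q) + 1, so p + q = 122933 − 122208 + 1 = 726.
p and q are the roots of t² − 726t + 122933 = 0.
Discriminant: 726² − 4·122933 = 527076 − 491732 = 35344; √35344 = 188.
q = (726 − 188)/2 = 269, p = (726 + 188)/2 = 457.
Check: 269 · 457 = 122933.

269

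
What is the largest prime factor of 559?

559 = 13 · 43
43 is prime.
So 559 = 13 · 43; the largest prime factor is 43.

43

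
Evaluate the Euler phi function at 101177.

Factor: 101177 = 23 · 53 · 83.
φ(101177) = (23−1) · (53−1) · (83−1) = 22 · 52 · 82 = 93808.

93808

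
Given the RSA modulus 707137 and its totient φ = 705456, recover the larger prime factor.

853

φ(n) = (p−1)(q−1) = n − (p+q) + 1, so p + q = 707137 − 705456 + 1 = 1682.
p and q are the roots of t² − 1682t + 707137 = 0.
Discriminant: 1682² − 4·707137 = 2829124 − 2828548 = 576; √576 = 24.
q = (1682 − 24)/2 = 829, p = (1682 + 24)/2 = 853.
Check: 829 · 853 = 707137.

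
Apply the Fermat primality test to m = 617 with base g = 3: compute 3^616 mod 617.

1

3^1 ≡ 3 (mod 617)
3^2 ≡ 3^2 = 9 ≡ 9 (mod 617)
3^4 ≡ 9^2 = 81 ≡ 81 (mod 617)
3^8 ≡ 81^2 = 6561 ≡ 391 (mod 617)
3^16 ≡ 391^2 = 152881 ≡ 482 (mod 617)
3^32 ≡ 482^2 = 232324 ≡ 332 (mod 617)
3^64 ≡ 332^2 = 110224 ≡ 398 (mod 617)
3^128 ≡ 398^2 = 158404 ≡ 452 (mod 617)
3^256 ≡ 452^2 = 204304 ≡ 77 (mod 617)
3^512 ≡ 77^2 = 5929 ≡ 376 (mod 617)
616 = 512 + 64 + 32 + 8 in binary powers of 2.
So 3^616 ≡ 376 · 398 · 332 · 391 ≡ 1 (mod 617).
Since the result is 1, base 3 gives no evidence that 617 is composite.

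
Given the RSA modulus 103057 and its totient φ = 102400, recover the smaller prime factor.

257

φ(n) = (p−1)(q−1) = n − (p+q) + 1, so p + q = 103057 − 102400 + 1 = 658.
p and q are the roots of t² − 658t + 103057 = 0.
Discriminant: 658² − 4·103057 = 432964 − 412228 = 20736; √20736 = 144.
q = (658 − 144)/2 = 257, p = (658 + 144)/2 = 401.
Check: 257 · 401 = 103057.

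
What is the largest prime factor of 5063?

83

5063 = 61 · 83
83 is prime.
So 5063 = 61 · 83; the largest prime factor is 83.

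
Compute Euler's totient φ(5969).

5796

Factor: 5969 = 47 · 127.
φ(5969) = (47−1) · (127−1) = 46 · 126 = 5796.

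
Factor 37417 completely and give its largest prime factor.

37417 = 17 · 2201
2201 = 31 · 71
71 is prime.
So 37417 = 17 · 31 · 71; the largest prime factor is 71.

71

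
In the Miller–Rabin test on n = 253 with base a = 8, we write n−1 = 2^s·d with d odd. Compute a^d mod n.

50

253 − 1 = 252 = 2^2 · 63, so d = 63.
8^1 ≡ 8 (mod 253)
8^2 ≡ 8^2 = 64 ≡ 64 (mod 253)
8^4 ≡ 64^2 = 4096 ≡ 48 (mod 253)
8^8 ≡ 48^2 = 2304 ≡ 27 (mod 253)
8^16 ≡ 27^2 = 729 ≡ 223 (mod 253)
8^32 ≡ 223^2 = 49729 ≡ 141 (mod 253)
63 = 32 + 16 + 8 + 4 + 2 + 1 in binary powers of 2.
So 8^63 ≡ 141 · 223 · 27 · 48 · 64 · 8 ≡ 50 (mod 253).
Squaring chain: 50 → 223; never reaches −1, so base 8 is a Miller–Rabin witness that 253 is composite.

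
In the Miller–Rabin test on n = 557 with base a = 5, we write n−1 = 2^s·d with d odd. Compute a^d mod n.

118

557 − 1 = 556 = 2^2 · 139, so d = 139.
5^1 ≡ 5 (mod 557)
5^2 ≡ 5^2 = 25 ≡ 25 (mod 557)
5^4 ≡ 25^2 = 625 ≡ 68 (mod 557)
5^8 ≡ 68^2 = 4624 ≡ 168 (mod 557)
5^16 ≡ 168^2 = 28224 ≡ 374 (mod 557)
5^32 ≡ 374^2 = 139876 ≡ 69 (mod 557)
5^64 ≡ 69^2 = 4761 ≡ 305 (mod 557)
5^128 ≡ 305^2 = 93025 ≡ 6 (mod 557)
139 = 128 + 8 + 2 + 1 in binary powers of 2.
So 5^139 ≡ 6 · 168 · 25 · 5 ≡ 118 (mod 557).
Squaring chain: 118 → 556; reaches −1, so base 5 does not prove 557 composite.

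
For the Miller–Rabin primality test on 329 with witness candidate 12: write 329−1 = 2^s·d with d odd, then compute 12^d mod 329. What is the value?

178

329 − 1 = 328 = 2^3 · 41, so d = 41.
12^1 ≡ 12 (mod 329)
12^2 ≡ 12^2 = 144 ≡ 144 (mod 329)
12^4 ≡ 144^2 = 20736 ≡ 9 (mod 329)
12^8 ≡ 9^2 = 81 ≡ 81 (mod 329)
12^16 ≡ 81^2 = 6561 ≡ 310 (mod 329)
12^32 ≡ 310^2 = 96100 ≡ 32 (mod 329)
41 = 32 + 8 + 1 in binary powers of 2.
So 12^41 ≡ 32 · 81 · 12 ≡ 178 (mod 329).
Squaring chain: 178 → 100 → 130; never reaches −1, so base 12 is a Miller–Rabin witness that 329 is composite.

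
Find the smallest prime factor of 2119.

13

2119 is odd.
Digit sum 13, not divisible by 3.
Ends in 9: not divisible by 5.
7: 2119 = 7·302 + 5
11: 2119 = 11·192 + 7
13: 2119 = 13·163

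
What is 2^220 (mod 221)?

2^1 ≡ 2 (mod 221)
2^2 ≡ 2^2 = 4 ≡ 4 (mod 221)
2^4 ≡ 4^2 = 16 ≡ 16 (mod 221)
2^8 ≡ 16^2 = 256 ≡ 35 (mod 221)
2^16 ≡ 35^2 = 1225 ≡ 120 (mod 221)
2^32 ≡ 120^2 = 14400 ≡ 35 (mod 221)
2^64 ≡ 35^2 = 1225 ≡ 120 (mod 221)
2^128 ≡ 120^2 = 14400 ≡ 35 (mod 221)
220 = 128 + 64 + 16 + 8 + 4 in binary powers of 2.
So 2^220 ≡ 35 · 120 · 120 · 35 · 16 ≡ 16 (mod 221).
Since 16 ≠ 1, base 2 is a Fermat witness: 221 is composite.

16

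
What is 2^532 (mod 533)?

406

2^1 ≡ 2 (mod 533)
2^2 ≡ 2^2 = 4 ≡ 4 (mod 533)
2^4 ≡ 4^2 = 16 ≡ 16 (mod 533)
2^8 ≡ 16^2 = 256 ≡ 256 (mod 533)
2^16 ≡ 256^2 = 65536 ≡ 510 (mod 533)
2^32 ≡ 510^2 = 260100 ≡ 529 (mod 533)
2^64 ≡ 529^2 = 279841 ≡ 16 (mod 533)
2^128 ≡ 16^2 = 256 ≡ 256 (mod 533)
2^256 ≡ 256^2 = 65536 ≡ 510 (mod 533)
2^512 ≡ 510^2 = 260100 ≡ 529 (mod 533)
532 = 512 + 16 + 4 in binary powers of 2.
So 2^532 ≡ 529 · 510 · 16 ≡ 406 (mod 533).
Since 406 ≠ 1, base 2 is a Fermat witness: 533 is composite.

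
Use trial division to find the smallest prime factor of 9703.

9703 is odd.
Digit sum 19, not divisible by 3.
Ends in 3: not divisible by 5.
7: 9703 = 7·1386 + 1
11: 9703 = 11·882 + 1
13: 9703 = 13·746 + 5
17: 9703 = 17·570 + 13
19: 9703 = 19·510 + 13
23: 9703 = 23·421 + 20
29: 9703 = 29·334 + 17
31: 9703 = 31·313

31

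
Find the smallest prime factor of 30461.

83

30461 is odd.
Digit sum 14, not divisible by 3.
Ends in 1: not divisible by 5.
7: 30461 = 7·4351 + 4
11: 30461 = 11·2769 + 2
13: 30461 = 13·2343 + 2
17: 30461 = 17·1791 + 14
19: 30461 = 19·1603 + 4
23: 30461 = 23·1324 + 9
29: 30461 = 29·1050 + 11
31: 30461 = 31·982 + 19
37: 30461 = 37·823 + 10
41: 30461 = 41·742 + 39
43: 30461 = 43·708 + 17
47: 30461 = 47·648 + 5
53: 30461 = 53·574 + 39
59: 30461 = 59·516 + 17
61: 30461 = 61·499 + 22
67: 30461 = 67·454 + 43
71: 30461 = 71·429 + 2
73: 30461 = 73·417 + 20
79: 30461 = 79·385 + 46
83: 30461 = 83·367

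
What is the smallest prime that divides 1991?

11

1991 is odd.
Digit sum 20, not divisible by 3.
Ends in 1: not divisible by 5.
7: 1991 = 7·284 + 3
11: 1991 = 11·181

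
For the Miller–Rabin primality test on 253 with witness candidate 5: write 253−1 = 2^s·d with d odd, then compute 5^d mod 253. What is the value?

253 − 1 = 252 = 2^2 · 63, so d = 63.
5^1 ≡ 5 (mod 253)
5^2 ≡ 5^2 = 25 ≡ 25 (mod 253)
5^4 ≡ 25^2 = 625 ≡ 119 (mod 253)
5^8 ≡ 119^2 = 14161 ≡ 246 (mod 253)
5^16 ≡ 246^2 = 60516 ≡ 49 (mod 253)
5^32 ≡ 49^2 = 2401 ≡ 124 (mod 253)
63 = 32 + 16 + 8 + 4 + 2 + 1 in binary powers of 2.
So 5^63 ≡ 124 · 49 · 246 · 119 · 25 · 5 ≡ 191 (mod 253).
Squaring chain: 191 → 49; never reaches −1, so base 5 is a Miller–Rabin witness that 253 is composite.

191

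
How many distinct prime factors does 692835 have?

692835 = 3 · 230945
230945 = 5 · 46189
46189 = 11 · 4199
4199 = 13 · 323
323 = 17 · 19
692835 = 3 · 5 · 11 · 13 · 17 · 19, which has 6 distinct prime factors.

6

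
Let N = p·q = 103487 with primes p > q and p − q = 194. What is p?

433

Since p = q + 194, we have 103487 = q(q + 194), so q² + 194q − 103487 = 0.
Discriminant: 194² + 4·103487 = 37636 + 413948 = 451584; √451584 = 672.
q = (−194 + 672)/2 = 239, and p = q + 194 = 433.
Check: 239 · 433 = 103487.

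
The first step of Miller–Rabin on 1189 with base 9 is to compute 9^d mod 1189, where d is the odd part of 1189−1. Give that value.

1189 − 1 = 1188 = 2^2 · 297, so d = 297.
9^1 ≡ 9 (mod 1189)
9^2 ≡ 9^2 = 81 ≡ 81 (mod 1189)
9^4 ≡ 81^2 = 6561 ≡ 616 (mod 1189)
9^8 ≡ 616^2 = 379456 ≡ 165 (mod 1189)
9^16 ≡ 165^2 = 27225 ≡ 1067 (mod 1189)
9^32 ≡ 1067^2 = 1138489 ≡ 616 (mod 1189)
9^64 ≡ 616^2 = 379456 ≡ 165 (mod 1189)
9^128 ≡ 165^2 = 27225 ≡ 1067 (mod 1189)
9^256 ≡ 1067^2 = 1138489 ≡ 616 (mod 1189)
297 = 256 + 32 + 8 + 1 in binary powers of 2.
So 9^297 ≡ 616 · 616 · 165 · 9 ≡ 91 (mod 1189).
Squaring chain: 91 → 1147; never reaches −1, so base 9 is a Miller–Rabin witness that 1189 is composite.

91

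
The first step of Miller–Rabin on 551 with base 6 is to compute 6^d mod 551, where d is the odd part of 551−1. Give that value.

551 − 1 = 550 = 2^1 · 275, so d = 275.
6^1 ≡ 6 (mod 551)
6^2 ≡ 6^2 = 36 ≡ 36 (mod 551)
6^4 ≡ 36^2 = 1296 ≡ 194 (mod 551)
6^8 ≡ 194^2 = 37636 ≡ 168 (mod 551)
6^16 ≡ 168^2 = 28224 ≡ 123 (mod 551)
6^32 ≡ 123^2 = 15129 ≡ 252 (mod 551)
6^64 ≡ 252^2 = 63504 ≡ 139 (mod 551)
6^128 ≡ 139^2 = 19321 ≡ 36 (mod 551)
6^256 ≡ 36^2 = 1296 ≡ 194 (mod 551)
275 = 256 + 16 + 2 + 1 in binary powers of 2.
So 6^275 ≡ 194 · 123 · 36 · 6 ≡ 138 (mod 551).
Squaring chain: 138; never reaches −1, so base 6 is a Miller–Rabin witness that 551 is composite.

138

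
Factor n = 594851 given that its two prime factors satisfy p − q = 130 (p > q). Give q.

709

Since p = q + 130, we have 594851 = q(q + 130), so q² + 130q − 594851 = 0.
Discriminant: 130² + 4·594851 = 16900 + 2379404 = 2396304; √2396304 = 1548.
q = (−130 + 1548)/2 = 709, and p = q + 130 = 839.
Check: 709 · 839 = 594851.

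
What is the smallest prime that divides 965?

965 is odd.
Digit sum 20, not divisible by 3.
Ends in 5: divisible by 5.

5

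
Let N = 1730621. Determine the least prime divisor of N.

43

1730621 is odd.
Digit sum 20, not divisible by 3.
Ends in 1: not divisible by 5.
7: 1730621 = 7·247231 + 4
11: 1730621 = 11·157329 + 2
13: 1730621 = 13·133124 + 9
17: 1730621 = 17·101801 + 4
19: 1730621 = 19·91085 + 6
23: 1730621 = 23·75244 + 9
29: 1730621 = 29·59676 + 17
31: 1730621 = 31·55826 + 15
37: 1730621 = 37·46773 + 20
41: 1730621 = 41·42210 + 11
43: 1730621 = 43·40247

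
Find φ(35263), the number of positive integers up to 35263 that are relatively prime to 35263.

Factor: 35263 = 179 · 197.
φ(35263) = (179−1) · (197−1) = 178 · 196 = 34888.

34888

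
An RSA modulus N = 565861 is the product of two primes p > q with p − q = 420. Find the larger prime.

Since p = q + 420, we have 565861 = q(q + 420), so q² + 420q − 565861 = 0.
Discriminant: 420² + 4·565861 = 176400 + 2263444 = 2439844; √2439844 = 1562.
q = (−420 + 1562)/2 = 571, and p = q + 420 = 991.
Check: 571 · 991 = 565861.

991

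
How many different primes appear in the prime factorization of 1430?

4

1430 = 2 · 715
715 = 5 · 143
143 = 11 · 13
1430 = 2 · 5 · 11 · 13, which has 4 distinct prime factors.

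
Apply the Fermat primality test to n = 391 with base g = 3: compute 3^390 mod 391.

3^1 ≡ 3 (mod 391)
3^2 ≡ 3^2 = 9 ≡ 9 (mod 391)
3^4 ≡ 9^2 = 81 ≡ 81 (mod 391)
3^8 ≡ 81^2 = 6561 ≡ 305 (mod 391)
3^16 ≡ 305^2 = 93025 ≡ 358 (mod 391)
3^32 ≡ 358^2 = 128164 ≡ 307 (mod 391)
3^64 ≡ 307^2 = 94249 ≡ 18 (mod 391)
3^128 ≡ 18^2 = 324 ≡ 324 (mod 391)
3^256 ≡ 324^2 = 104976 ≡ 188 (mod 391)
390 = 256 + 128 + 4 + 2 in binary powers of 2.
So 3^390 ≡ 188 · 324 · 81 · 9 ≡ 151 (mod 391).
Since 151 ≠ 1, base 3 is a Fermat witness: 391 is composite.

151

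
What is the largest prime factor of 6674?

71

6674 = 2 · 3337
3337 = 47 · 71
71 is prime.
So 6674 = 2 · 47 · 71; the largest prime factor is 71.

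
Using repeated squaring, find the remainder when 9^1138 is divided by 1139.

625

9^1 ≡ 9 (mod 1139)
9^2 ≡ 9^2 = 81 ≡ 81 (mod 1139)
9^4 ≡ 81^2 = 6561 ≡ 866 (mod 1139)
9^8 ≡ 866^2 = 749956 ≡ 494 (mod 1139)
9^16 ≡ 494^2 = 244036 ≡ 290 (mod 1139)
9^32 ≡ 290^2 = 84100 ≡ 953 (mod 1139)
9^64 ≡ 953^2 = 908209 ≡ 426 (mod 1139)
9^128 ≡ 426^2 = 181476 ≡ 375 (mod 1139)
9^256 ≡ 375^2 = 140625 ≡ 528 (mod 1139)
9^512 ≡ 528^2 = 278784 ≡ 868 (mod 1139)
9^1024 ≡ 868^2 = 753424 ≡ 545 (mod 1139)
1138 = 1024 + 64 + 32 + 16 + 2 in binary powers of 2.
So 9^1138 ≡ 545 · 426 · 953 · 290 · 81 ≡ 625 (mod 1139).
Since 625 ≠ 1, base 9 is a Fermat witness: 1139 is composite.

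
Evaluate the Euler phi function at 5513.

5328

Factor: 5513 = 37 · 149.
φ(5513) = (37−1) · (149−1) = 36 · 148 = 5328.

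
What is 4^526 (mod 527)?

407

4^1 ≡ 4 (mod 527)
4^2 ≡ 4^2 = 16 ≡ 16 (mod 527)
4^4 ≡ 16^2 = 256 ≡ 256 (mod 527)
4^8 ≡ 256^2 = 65536 ≡ 188 (mod 527)
4^16 ≡ 188^2 = 35344 ≡ 35 (mod 527)
4^32 ≡ 35^2 = 1225 ≡ 171 (mod 527)
4^64 ≡ 171^2 = 29241 ≡ 256 (mod 527)
4^128 ≡ 256^2 = 65536 ≡ 188 (mod 527)
4^256 ≡ 188^2 = 35344 ≡ 35 (mod 527)
4^512 ≡ 35^2 = 1225 ≡ 171 (mod 527)
526 = 512 + 8 + 4 + 2 in binary powers of 2.
So 4^526 ≡ 171 · 188 · 256 · 16 ≡ 407 (mod 527).
Since 407 ≠ 1, base 4 is a Fermat witness: 527 is composite.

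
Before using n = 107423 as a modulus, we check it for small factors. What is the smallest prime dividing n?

17

107423 is odd.
Digit sum 17, not divisible by 3.
Ends in 3: not divisible by 5.
7: 107423 = 7·15346 + 1
11: 107423 = 11·9765 + 8
13: 107423 = 13·8263 + 4
17: 107423 = 17·6319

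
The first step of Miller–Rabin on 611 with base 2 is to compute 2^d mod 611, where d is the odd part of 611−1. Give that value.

611 − 1 = 610 = 2^1 · 305, so d = 305.
2^1 ≡ 2 (mod 611)
2^2 ≡ 2^2 = 4 ≡ 4 (mod 611)
2^4 ≡ 4^2 = 16 ≡ 16 (mod 611)
2^8 ≡ 16^2 = 256 ≡ 256 (mod 611)
2^16 ≡ 256^2 = 65536 ≡ 159 (mod 611)
2^32 ≡ 159^2 = 25281 ≡ 230 (mod 611)
2^64 ≡ 230^2 = 52900 ≡ 354 (mod 611)
2^128 ≡ 354^2 = 125316 ≡ 61 (mod 611)
2^256 ≡ 61^2 = 3721 ≡ 55 (mod 611)
305 = 256 + 32 + 16 + 1 in binary powers of 2.
So 2^305 ≡ 55 · 230 · 159 · 2 ≡ 487 (mod 611).
Squaring chain: 487; never reaches −1, so base 2 is a Miller–Rabin witness that 611 is composite.

487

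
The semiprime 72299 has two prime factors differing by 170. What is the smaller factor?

Since p = q + 170, we have 72299 = q(q + 170), so q² + 170q − 72299 = 0.
Discriminant: 170² + 4·72299 = 28900 + 289196 = 318096; √318096 = 564.
q = (−170 + 564)/2 = 197, and p = q + 170 = 367.
Check: 197 · 367 = 72299.

197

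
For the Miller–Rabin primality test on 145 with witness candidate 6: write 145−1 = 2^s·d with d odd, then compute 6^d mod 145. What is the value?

51

145 − 1 = 144 = 2^4 · 9, so d = 9.
6^1 ≡ 6 (mod 145)
6^2 ≡ 6^2 = 36 ≡ 36 (mod 145)
6^4 ≡ 36^2 = 1296 ≡ 136 (mod 145)
6^8 ≡ 136^2 = 18496 ≡ 81 (mod 145)
9 = 8 + 1 in binary powers of 2.
So 6^9 ≡ 81 · 6 ≡ 51 (mod 145).
Squaring chain: 51 → 136 → 81 → 36; never reaches −1, so base 6 is a Miller–Rabin witness that 145 is composite.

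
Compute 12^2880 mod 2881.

12^1 ≡ 12 (mod 2881)
12^2 ≡ 12^2 = 144 ≡ 144 (mod 2881)
12^4 ≡ 144^2 = 20736 ≡ 569 (mod 2881)
12^8 ≡ 569^2 = 323761 ≡ 1089 (mod 2881)
12^16 ≡ 1089^2 = 1185921 ≡ 1830 (mod 2881)
12^32 ≡ 1830^2 = 3348900 ≡ 1178 (mod 2881)
12^64 ≡ 1178^2 = 1387684 ≡ 1923 (mod 2881)
12^128 ≡ 1923^2 = 3697929 ≡ 1606 (mod 2881)
12^256 ≡ 1606^2 = 2579236 ≡ 741 (mod 2881)
12^512 ≡ 741^2 = 549081 ≡ 1691 (mod 2881)
12^1024 ≡ 1691^2 = 2859481 ≡ 1529 (mod 2881)
12^2048 ≡ 1529^2 = 2337841 ≡ 1350 (mod 2881)
2880 = 2048 + 512 + 256 + 64 in binary powers of 2.
So 12^2880 ≡ 1350 · 1691 · 741 · 1923 ≡ 2744 (mod 2881).
Since 2744 ≠ 1, base 12 is a Fermat witness: 2881 is composite.

2744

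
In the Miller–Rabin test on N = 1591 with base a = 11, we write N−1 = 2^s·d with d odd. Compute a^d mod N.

924

1591 − 1 = 1590 = 2^1 · 795, so d = 795.
11^1 ≡ 11 (mod 1591)
11^2 ≡ 11^2 = 121 ≡ 121 (mod 1591)
11^4 ≡ 121^2 = 14641 ≡ 322 (mod 1591)
11^8 ≡ 322^2 = 103684 ≡ 269 (mod 1591)
11^16 ≡ 269^2 = 72361 ≡ 766 (mod 1591)
11^32 ≡ 766^2 = 586756 ≡ 1268 (mod 1591)
11^64 ≡ 1268^2 = 1607824 ≡ 914 (mod 1591)
11^128 ≡ 914^2 = 835396 ≡ 121 (mod 1591)
11^256 ≡ 121^2 = 14641 ≡ 322 (mod 1591)
11^512 ≡ 322^2 = 103684 ≡ 269 (mod 1591)
795 = 512 + 256 + 16 + 8 + 2 + 1 in binary powers of 2.
So 11^795 ≡ 269 · 322 · 766 · 269 · 121 · 11 ≡ 924 (mod 1591).
Squaring chain: 924; never reaches −1, so base 11 is a Miller–Rabin witness that 1591 is composite.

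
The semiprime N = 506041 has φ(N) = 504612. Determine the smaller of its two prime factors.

φ(n) = (p−1)(q−1) = n − (p+q) + 1, so p + q = 506041 − 504612 + 1 = 1430.
p and q are the roots of t² − 1430t + 506041 = 0.
Discriminant: 1430² − 4·506041 = 2044900 − 2024164 = 20736; √20736 = 144.
q = (1430 − 144)/2 = 643, p = (1430 + 144)/2 = 787.
Check: 643 · 787 = 506041.

643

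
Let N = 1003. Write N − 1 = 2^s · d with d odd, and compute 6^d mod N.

704

1003 − 1 = 1002 = 2^1 · 501, so d = 501.
6^1 ≡ 6 (mod 1003)
6^2 ≡ 6^2 = 36 ≡ 36 (mod 1003)
6^4 ≡ 36^2 = 1296 ≡ 293 (mod 1003)
6^8 ≡ 293^2 = 85849 ≡ 594 (mod 1003)
6^16 ≡ 594^2 = 352836 ≡ 783 (mod 1003)
6^32 ≡ 783^2 = 613089 ≡ 256 (mod 1003)
6^64 ≡ 256^2 = 65536 ≡ 341 (mod 1003)
6^128 ≡ 341^2 = 116281 ≡ 936 (mod 1003)
6^256 ≡ 936^2 = 876096 ≡ 477 (mod 1003)
501 = 256 + 128 + 64 + 32 + 16 + 4 + 1 in binary powers of 2.
So 6^501 ≡ 477 · 936 · 341 · 256 · 783 · 293 · 6 ≡ 704 (mod 1003).
Squaring chain: 704; never reaches −1, so base 6 is a Miller–Rabin witness that 1003 is composite.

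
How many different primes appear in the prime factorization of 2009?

2009 = 7^2 · 41
2009 = 7^2 · 41, which has 2 distinct prime factors.

2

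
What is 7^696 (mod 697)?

16

7^1 ≡ 7 (mod 697)
7^2 ≡ 7^2 = 49 ≡ 49 (mod 697)
7^4 ≡ 49^2 = 2401 ≡ 310 (mod 697)
7^8 ≡ 310^2 = 96100 ≡ 611 (mod 697)
7^16 ≡ 611^2 = 373321 ≡ 426 (mod 697)
7^32 ≡ 426^2 = 181476 ≡ 256 (mod 697)
7^64 ≡ 256^2 = 65536 ≡ 18 (mod 697)
7^128 ≡ 18^2 = 324 ≡ 324 (mod 697)
7^256 ≡ 324^2 = 104976 ≡ 426 (mod 697)
7^512 ≡ 426^2 = 181476 ≡ 256 (mod 697)
696 = 512 + 128 + 32 + 16 + 8 in binary powers of 2.
So 7^696 ≡ 256 · 324 · 256 · 426 · 611 ≡ 16 (mod 697).
Since 16 ≠ 1, base 7 is a Fermat witness: 697 is composite.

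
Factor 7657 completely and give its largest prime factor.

7657 = 13 · 589
589 = 19 · 31
31 is prime.
So 7657 = 13 · 19 · 31; the largest prime factor is 31.

31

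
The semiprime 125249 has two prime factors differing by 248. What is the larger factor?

Since p = q + 248, we have 125249 = q(q + 248), so q² + 248q − 125249 = 0.
Discriminant: 248² + 4·125249 = 61504 + 500996 = 562500; √562500 = 750.
q = (−248 + 750)/2 = 251, and p = q + 248 = 499.
Check: 251 · 499 = 125249.

499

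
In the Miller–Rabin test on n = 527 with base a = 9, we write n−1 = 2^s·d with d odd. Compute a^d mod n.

527 − 1 = 526 = 2^1 · 263, so d = 263.
9^1 ≡ 9 (mod 527)
9^2 ≡ 9^2 = 81 ≡ 81 (mod 527)
9^4 ≡ 81^2 = 6561 ≡ 237 (mod 527)
9^8 ≡ 237^2 = 56169 ≡ 307 (mod 527)
9^16 ≡ 307^2 = 94249 ≡ 443 (mod 527)
9^32 ≡ 443^2 = 196249 ≡ 205 (mod 527)
9^64 ≡ 205^2 = 42025 ≡ 392 (mod 527)
9^128 ≡ 392^2 = 153664 ≡ 307 (mod 527)
9^256 ≡ 307^2 = 94249 ≡ 443 (mod 527)
263 = 256 + 4 + 2 + 1 in binary powers of 2.
So 9^263 ≡ 443 · 237 · 81 · 9 ≡ 121 (mod 527).
Squaring chain: 121; never reaches −1, so base 9 is a Miller–Rabin witness that 527 is composite.

121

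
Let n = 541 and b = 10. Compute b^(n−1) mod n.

1

10^1 ≡ 10 (mod 541)
10^2 ≡ 10^2 = 100 ≡ 100 (mod 541)
10^4 ≡ 100^2 = 10000 ≡ 262 (mod 541)
10^8 ≡ 262^2 = 68644 ≡ 478 (mod 541)
10^16 ≡ 478^2 = 228484 ≡ 182 (mod 541)
10^32 ≡ 182^2 = 33124 ≡ 123 (mod 541)
10^64 ≡ 123^2 = 15129 ≡ 522 (mod 541)
10^128 ≡ 522^2 = 272484 ≡ 361 (mod 541)
10^256 ≡ 361^2 = 130321 ≡ 481 (mod 541)
10^512 ≡ 481^2 = 231361 ≡ 354 (mod 541)
540 = 512 + 16 + 8 + 4 in binary powers of 2.
So 10^540 ≡ 354 · 182 · 478 · 262 ≡ 1 (mod 541).
Since the result is 1, base 10 gives no evidence that 541 is composite.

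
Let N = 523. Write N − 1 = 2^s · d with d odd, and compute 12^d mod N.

522

523 − 1 = 522 = 2^1 · 261, so d = 261.
12^1 ≡ 12 (mod 523)
12^2 ≡ 12^2 = 144 ≡ 144 (mod 523)
12^4 ≡ 144^2 = 20736 ≡ 339 (mod 523)
12^8 ≡ 339^2 = 114921 ≡ 384 (mod 523)
12^16 ≡ 384^2 = 147456 ≡ 493 (mod 523)
12^32 ≡ 493^2 = 243049 ≡ 377 (mod 523)
12^64 ≡ 377^2 = 142129 ≡ 396 (mod 523)
12^128 ≡ 396^2 = 156816 ≡ 439 (mod 523)
12^256 ≡ 439^2 = 192721 ≡ 257 (mod 523)
261 = 256 + 4 + 1 in binary powers of 2.
So 12^261 ≡ 257 · 339 · 12 ≡ 522 (mod 523).
Since 12^d ≡ 522 (mod 523), base 12 does not prove 523 composite.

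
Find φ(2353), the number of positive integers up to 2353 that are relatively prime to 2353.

Factor: 2353 = 13 · 181.
φ(2353) = (13−1) · (181−1) = 12 · 180 = 2160.

2160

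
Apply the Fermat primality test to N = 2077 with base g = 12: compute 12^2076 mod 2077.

560

12^1 ≡ 12 (mod 2077)
12^2 ≡ 12^2 = 144 ≡ 144 (mod 2077)
12^4 ≡ 144^2 = 20736 ≡ 2043 (mod 2077)
12^8 ≡ 2043^2 = 4173849 ≡ 1156 (mod 2077)
12^16 ≡ 1156^2 = 1336336 ≡ 825 (mod 2077)
12^32 ≡ 825^2 = 680625 ≡ 1446 (mod 2077)
12^64 ≡ 1446^2 = 2090916 ≡ 1454 (mod 2077)
12^128 ≡ 1454^2 = 2114116 ≡ 1807 (mod 2077)
12^256 ≡ 1807^2 = 3265249 ≡ 205 (mod 2077)
12^512 ≡ 205^2 = 42025 ≡ 485 (mod 2077)
12^1024 ≡ 485^2 = 235225 ≡ 524 (mod 2077)
12^2048 ≡ 524^2 = 274576 ≡ 412 (mod 2077)
2076 = 2048 + 16 + 8 + 4 in binary powers of 2.
So 12^2076 ≡ 412 · 825 · 1156 · 2043 ≡ 560 (mod 2077).
Since 560 ≠ 1, base 12 is a Fermat witness: 2077 is composite.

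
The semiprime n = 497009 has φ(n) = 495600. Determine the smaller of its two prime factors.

φ(n) = (p−1)(q−1) = n − (p+q) + 1, so p + q = 497009 − 495600 + 1 = 1410.
p and q are the roots of t² − 1410t + 497009 = 0.
Discriminant: 1410² − 4·497009 = 1988100 − 1988036 = 64; √64 = 8.
q = (1410 − 8)/2 = 701, p = (1410 + 8)/2 = 709.
Check: 701 · 709 = 497009.

701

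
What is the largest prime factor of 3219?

3219 = 3 · 1073
1073 = 29 · 37
37 is prime.
So 3219 = 3 · 29 · 37; the largest prime factor is 37.

37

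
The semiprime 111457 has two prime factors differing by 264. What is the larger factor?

Since p = q + 264, we have 111457 = q(q + 264), so q² + 264q − 111457 = 0.
Discriminant: 264² + 4·111457 = 69696 + 445828 = 515524; √515524 = 718.
q = (−264 + 718)/2 = 227, and p = q + 264 = 491.
Check: 227 · 491 = 111457.

491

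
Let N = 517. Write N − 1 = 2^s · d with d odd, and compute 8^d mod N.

238

517 − 1 = 516 = 2^2 · 129, so d = 129.
8^1 ≡ 8 (mod 517)
8^2 ≡ 8^2 = 64 ≡ 64 (mod 517)
8^4 ≡ 64^2 = 4096 ≡ 477 (mod 517)
8^8 ≡ 477^2 = 227529 ≡ 49 (mod 517)
8^16 ≡ 49^2 = 2401 ≡ 333 (mod 517)
8^32 ≡ 333^2 = 110889 ≡ 251 (mod 517)
8^64 ≡ 251^2 = 63001 ≡ 444 (mod 517)
8^128 ≡ 444^2 = 197136 ≡ 159 (mod 517)
129 = 128 + 1 in binary powers of 2.
So 8^129 ≡ 159 · 8 ≡ 238 (mod 517).
Squaring chain: 238 → 291; never reaches −1, so base 8 is a Miller–Rabin witness that 517 is composite.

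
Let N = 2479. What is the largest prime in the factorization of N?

2479 = 37 · 67
67 is prime.
So 2479 = 37 · 67; the largest prime factor is 67.

67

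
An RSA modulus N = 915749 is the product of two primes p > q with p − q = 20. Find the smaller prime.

Since p = q + 20, we have 915749 = q(q + 20), so q² + 20q − 915749 = 0.
Discriminant: 20² + 4·915749 = 400 + 3662996 = 3663396; √3663396 = 1914.
q = (−20 + 1914)/2 = 947, and p = q + 20 = 967.
Check: 947 · 967 = 915749.

947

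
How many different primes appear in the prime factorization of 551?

2

551 = 19 · 29
551 = 19 · 29, which has 2 distinct prime factors.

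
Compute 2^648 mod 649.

80

2^1 ≡ 2 (mod 649)
2^2 ≡ 2^2 = 4 ≡ 4 (mod 649)
2^4 ≡ 4^2 = 16 ≡ 16 (mod 649)
2^8 ≡ 16^2 = 256 ≡ 256 (mod 649)
2^16 ≡ 256^2 = 65536 ≡ 636 (mod 649)
2^32 ≡ 636^2 = 404496 ≡ 169 (mod 649)
2^64 ≡ 169^2 = 28561 ≡ 5 (mod 649)
2^128 ≡ 5^2 = 25 ≡ 25 (mod 649)
2^256 ≡ 25^2 = 625 ≡ 625 (mod 649)
2^512 ≡ 625^2 = 390625 ≡ 576 (mod 649)
648 = 512 + 128 + 8 in binary powers of 2.
So 2^648 ≡ 576 · 25 · 256 ≡ 80 (mod 649).
Since 80 ≠ 1, base 2 is a Fermat witness: 649 is composite.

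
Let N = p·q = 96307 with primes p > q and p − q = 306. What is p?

499

Since p = q + 306, we have 96307 = q(q + 306), so q² + 306q − 96307 = 0.
Discriminant: 306² + 4·96307 = 93636 + 385228 = 478864; √478864 = 692.
q = (−306 + 692)/2 = 193, and p = q + 306 = 499.
Check: 193 · 499 = 96307.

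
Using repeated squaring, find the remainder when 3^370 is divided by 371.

305

3^1 ≡ 3 (mod 371)
3^2 ≡ 3^2 = 9 ≡ 9 (mod 371)
3^4 ≡ 9^2 = 81 ≡ 81 (mod 371)
3^8 ≡ 81^2 = 6561 ≡ 254 (mod 371)
3^16 ≡ 254^2 = 64516 ≡ 333 (mod 371)
3^32 ≡ 333^2 = 110889 ≡ 331 (mod 371)
3^64 ≡ 331^2 = 109561 ≡ 116 (mod 371)
3^128 ≡ 116^2 = 13456 ≡ 100 (mod 371)
3^256 ≡ 100^2 = 10000 ≡ 354 (mod 371)
370 = 256 + 64 + 32 + 16 + 2 in binary powers of 2.
So 3^370 ≡ 354 · 116 · 331 · 333 · 9 ≡ 305 (mod 371).
Since 305 ≠ 1, base 3 is a Fermat witness: 371 is composite.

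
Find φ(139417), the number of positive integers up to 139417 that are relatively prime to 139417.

Factor: 139417 = 17 · 59 · 139.
φ(139417) = (17−1) · (59−1) · (139−1) = 16 · 58 · 138 = 128064.

128064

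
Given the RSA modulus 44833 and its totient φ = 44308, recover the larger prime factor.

419

φ(n) = (p−1)(q−1) = n − (p+q) + 1, so p + q = 44833 − 44308 + 1 = 526.
p and q are the roots of t² − 526t + 44833 = 0.
Discriminant: 526² − 4·44833 = 276676 − 179332 = 97344; √97344 = 312.
q = (526 − 312)/2 = 107, p = (526 + 312)/2 = 419.
Check: 107 · 419 = 44833.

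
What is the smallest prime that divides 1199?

11

1199 is odd.
Digit sum 20, not divisible by 3.
Ends in 9: not divisible by 5.
7: 1199 = 7·171 + 2
11: 1199 = 11·109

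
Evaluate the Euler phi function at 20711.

20424

Factor: 20711 = 139 · 149.
φ(20711) = (139−1) · (149−1) = 138 · 148 = 20424.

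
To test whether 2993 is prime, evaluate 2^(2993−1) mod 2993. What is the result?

2^1 ≡ 2 (mod 2993)
2^2 ≡ 2^2 = 4 ≡ 4 (mod 2993)
2^4 ≡ 4^2 = 16 ≡ 16 (mod 2993)
2^8 ≡ 16^2 = 256 ≡ 256 (mod 2993)
2^16 ≡ 256^2 = 65536 ≡ 2683 (mod 2993)
2^32 ≡ 2683^2 = 7198489 ≡ 324 (mod 2993)
2^64 ≡ 324^2 = 104976 ≡ 221 (mod 2993)
2^128 ≡ 221^2 = 48841 ≡ 953 (mod 2993)
2^256 ≡ 953^2 = 908209 ≡ 1330 (mod 2993)
2^512 ≡ 1330^2 = 1768900 ≡ 37 (mod 2993)
2^1024 ≡ 37^2 = 1369 ≡ 1369 (mod 2993)
2^2048 ≡ 1369^2 = 1874161 ≡ 543 (mod 2993)
2992 = 2048 + 512 + 256 + 128 + 32 + 16 in binary powers of 2.
So 2^2992 ≡ 543 · 37 · 1330 · 953 · 324 · 2683 ≡ 1841 (mod 2993).
Since 1841 ≠ 1, base 2 is a Fermat witness: 2993 is composite.

1841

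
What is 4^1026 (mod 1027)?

144

4^1 ≡ 4 (mod 1027)
4^2 ≡ 4^2 = 16 ≡ 16 (mod 1027)
4^4 ≡ 16^2 = 256 ≡ 256 (mod 1027)
4^8 ≡ 256^2 = 65536 ≡ 835 (mod 1027)
4^16 ≡ 835^2 = 697225 ≡ 919 (mod 1027)
4^32 ≡ 919^2 = 844561 ≡ 367 (mod 1027)
4^64 ≡ 367^2 = 134689 ≡ 152 (mod 1027)
4^128 ≡ 152^2 = 23104 ≡ 510 (mod 1027)
4^256 ≡ 510^2 = 260100 ≡ 269 (mod 1027)
4^512 ≡ 269^2 = 72361 ≡ 471 (mod 1027)
4^1024 ≡ 471^2 = 221841 ≡ 9 (mod 1027)
1026 = 1024 + 2 in binary powers of 2.
So 4^1026 ≡ 9 · 16 ≡ 144 (mod 1027).
Since 144 ≠ 1, base 4 is a Fermat witness: 1027 is composite.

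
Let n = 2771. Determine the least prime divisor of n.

17

2771 is odd.
Digit sum 17, not divisible by 3.
Ends in 1: not divisible by 5.
7: 2771 = 7·395 + 6
11: 2771 = 11·251 + 10
13: 2771 = 13·213 + 2
17: 2771 = 17·163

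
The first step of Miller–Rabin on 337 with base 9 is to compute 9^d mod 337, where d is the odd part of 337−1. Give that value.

337 − 1 = 336 = 2^4 · 21, so d = 21.
9^1 ≡ 9 (mod 337)
9^2 ≡ 9^2 = 81 ≡ 81 (mod 337)
9^4 ≡ 81^2 = 6561 ≡ 158 (mod 337)
9^8 ≡ 158^2 = 24964 ≡ 26 (mod 337)
9^16 ≡ 26^2 = 676 ≡ 2 (mod 337)
21 = 16 + 4 + 1 in binary powers of 2.
So 9^21 ≡ 2 · 158 · 9 ≡ 148 (mod 337).
Squaring chain: 148 → 336 → 1 → 1; reaches −1, so base 9 does not prove 337 composite.

148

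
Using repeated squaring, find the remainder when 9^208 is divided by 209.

47

9^1 ≡ 9 (mod 209)
9^2 ≡ 9^2 = 81 ≡ 81 (mod 209)
9^4 ≡ 81^2 = 6561 ≡ 82 (mod 209)
9^8 ≡ 82^2 = 6724 ≡ 36 (mod 209)
9^16 ≡ 36^2 = 1296 ≡ 42 (mod 209)
9^32 ≡ 42^2 = 1764 ≡ 92 (mod 209)
9^64 ≡ 92^2 = 8464 ≡ 104 (mod 209)
9^128 ≡ 104^2 = 10816 ≡ 157 (mod 209)
208 = 128 + 64 + 16 in binary powers of 2.
So 9^208 ≡ 157 · 104 · 42 ≡ 47 (mod 209).
Since 47 ≠ 1, base 9 is a Fermat witness: 209 is composite.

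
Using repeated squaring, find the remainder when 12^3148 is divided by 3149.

2179

12^1 ≡ 12 (mod 3149)
12^2 ≡ 12^2 = 144 ≡ 144 (mod 3149)
12^4 ≡ 144^2 = 20736 ≡ 1842 (mod 3149)
12^8 ≡ 1842^2 = 3392964 ≡ 1491 (mod 3149)
12^16 ≡ 1491^2 = 2223081 ≡ 3036 (mod 3149)
12^32 ≡ 3036^2 = 9217296 ≡ 173 (mod 3149)
12^64 ≡ 173^2 = 29929 ≡ 1588 (mod 3149)
12^128 ≡ 1588^2 = 2521744 ≡ 2544 (mod 3149)
12^256 ≡ 2544^2 = 6471936 ≡ 741 (mod 3149)
12^512 ≡ 741^2 = 549081 ≡ 1155 (mod 3149)
12^1024 ≡ 1155^2 = 1334025 ≡ 1998 (mod 3149)
12^2048 ≡ 1998^2 = 3992004 ≡ 2221 (mod 3149)
3148 = 2048 + 1024 + 64 + 8 + 4 in binary powers of 2.
So 12^3148 ≡ 2221 · 1998 · 1588 · 1491 · 1842 ≡ 2179 (mod 3149).
Since 2179 ≠ 1, base 12 is a Fermat witness: 3149 is composite.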